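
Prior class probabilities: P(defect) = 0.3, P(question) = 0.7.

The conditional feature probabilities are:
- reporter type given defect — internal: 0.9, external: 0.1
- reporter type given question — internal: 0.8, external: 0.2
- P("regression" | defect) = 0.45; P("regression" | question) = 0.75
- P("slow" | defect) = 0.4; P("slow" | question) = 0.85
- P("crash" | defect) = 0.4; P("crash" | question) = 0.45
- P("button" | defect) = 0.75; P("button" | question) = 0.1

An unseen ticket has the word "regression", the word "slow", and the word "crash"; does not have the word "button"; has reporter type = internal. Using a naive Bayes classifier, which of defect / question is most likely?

defect: 0.3 × 0.9 × 0.45 × 0.4 × 0.4 × (1−0.75) = 0.00486
question: 0.7 × 0.8 × 0.75 × 0.85 × 0.45 × (1−0.1) = 0.144585
Highest score → question.

question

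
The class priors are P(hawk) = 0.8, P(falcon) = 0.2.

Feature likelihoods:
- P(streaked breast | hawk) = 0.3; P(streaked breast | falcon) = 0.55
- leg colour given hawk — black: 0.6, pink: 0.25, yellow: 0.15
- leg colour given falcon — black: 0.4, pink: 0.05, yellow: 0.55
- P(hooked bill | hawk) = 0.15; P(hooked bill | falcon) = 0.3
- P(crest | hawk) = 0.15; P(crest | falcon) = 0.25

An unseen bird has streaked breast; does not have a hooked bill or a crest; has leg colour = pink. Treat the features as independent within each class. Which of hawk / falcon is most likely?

hawk

hawk: 0.8 × 0.3 × 0.25 × (1−0.15) × (1−0.15) = 0.04335
falcon: 0.2 × 0.55 × 0.05 × (1−0.3) × (1−0.25) = 0.0028875
Highest score → hawk.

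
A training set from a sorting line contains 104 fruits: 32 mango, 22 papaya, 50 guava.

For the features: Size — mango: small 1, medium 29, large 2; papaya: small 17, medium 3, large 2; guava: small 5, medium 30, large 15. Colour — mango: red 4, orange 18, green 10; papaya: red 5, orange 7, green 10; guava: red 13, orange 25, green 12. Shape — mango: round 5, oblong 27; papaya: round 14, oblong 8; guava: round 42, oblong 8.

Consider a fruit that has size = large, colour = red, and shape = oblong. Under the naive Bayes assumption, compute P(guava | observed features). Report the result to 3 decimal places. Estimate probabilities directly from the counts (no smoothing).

mango: (32/104) × (2/32) × (4/32) × (27/32) ≈ 0.00202825
papaya: (22/104) × (2/22) × (5/22) × (8/22) ≈ 0.00158932
guava: (50/104) × (15/50) × (13/50) × (8/50) = 0.006
P(guava | x) = 0.006 / 0.00961757 ≈ 0.624

0.624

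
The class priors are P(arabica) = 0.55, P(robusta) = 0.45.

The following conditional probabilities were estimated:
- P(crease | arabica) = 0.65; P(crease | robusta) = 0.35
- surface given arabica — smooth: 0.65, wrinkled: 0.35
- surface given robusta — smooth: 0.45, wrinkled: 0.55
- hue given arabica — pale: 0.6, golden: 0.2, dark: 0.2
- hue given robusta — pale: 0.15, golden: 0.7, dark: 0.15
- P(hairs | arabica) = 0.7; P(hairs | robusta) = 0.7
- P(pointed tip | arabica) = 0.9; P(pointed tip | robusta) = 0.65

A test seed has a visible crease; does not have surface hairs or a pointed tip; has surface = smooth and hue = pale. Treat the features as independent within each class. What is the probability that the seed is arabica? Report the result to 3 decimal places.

arabica: 0.55 × 0.65 × 0.65 × 0.6 × (1−0.7) × (1−0.9) = 0.00418275
robusta: 0.45 × 0.35 × 0.45 × 0.15 × (1−0.7) × (1−0.65) = 0.00111628125
P(arabica | x) = 0.00418275 / 0.00529903125 ≈ 0.789

0.789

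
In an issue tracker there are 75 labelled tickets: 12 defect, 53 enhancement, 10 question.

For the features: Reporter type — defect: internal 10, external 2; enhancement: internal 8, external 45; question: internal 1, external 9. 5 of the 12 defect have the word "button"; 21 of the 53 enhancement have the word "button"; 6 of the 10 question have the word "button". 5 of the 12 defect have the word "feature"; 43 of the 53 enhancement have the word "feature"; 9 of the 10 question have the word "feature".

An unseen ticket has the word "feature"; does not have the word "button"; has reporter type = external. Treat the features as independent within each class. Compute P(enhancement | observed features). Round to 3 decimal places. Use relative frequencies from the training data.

defect: (12/75) × (2/12) × (7/12) × (5/12) ≈ 0.00648148
enhancement: (53/75) × (45/53) × (32/53) × (43/53) ≈ 0.293912
question: (10/75) × (9/10) × (4/10) × (9/10) = 0.0432
P(enhancement | x) = 0.293912 / 0.34359348 ≈ 0.855

0.855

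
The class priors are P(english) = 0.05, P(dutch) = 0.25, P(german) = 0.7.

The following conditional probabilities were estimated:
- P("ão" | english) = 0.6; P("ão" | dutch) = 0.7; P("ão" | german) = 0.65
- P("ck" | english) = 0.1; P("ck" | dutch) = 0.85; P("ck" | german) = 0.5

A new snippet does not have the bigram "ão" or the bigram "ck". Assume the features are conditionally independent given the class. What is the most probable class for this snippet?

german

english: 0.05 × (1−0.6) × (1−0.1) = 0.018
dutch: 0.25 × (1−0.7) × (1−0.85) = 0.01125
german: 0.7 × (1−0.65) × (1−0.5) = 0.1225
Highest score → german.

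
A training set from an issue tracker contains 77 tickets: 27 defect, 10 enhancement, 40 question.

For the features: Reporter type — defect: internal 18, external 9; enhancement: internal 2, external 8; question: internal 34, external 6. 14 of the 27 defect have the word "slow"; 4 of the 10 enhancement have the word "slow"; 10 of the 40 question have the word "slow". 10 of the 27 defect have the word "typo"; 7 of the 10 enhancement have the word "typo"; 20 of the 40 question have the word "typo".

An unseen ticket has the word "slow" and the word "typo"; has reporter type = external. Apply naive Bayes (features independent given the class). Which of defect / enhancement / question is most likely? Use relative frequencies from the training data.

defect: (27/77) × (9/27) × (14/27) × (10/27) ≈ 0.0224467
enhancement: (10/77) × (8/10) × (4/10) × (7/10) ≈ 0.0290909
question: (40/77) × (6/40) × (10/40) × (20/40) ≈ 0.00974026
Highest score → enhancement.

enhancement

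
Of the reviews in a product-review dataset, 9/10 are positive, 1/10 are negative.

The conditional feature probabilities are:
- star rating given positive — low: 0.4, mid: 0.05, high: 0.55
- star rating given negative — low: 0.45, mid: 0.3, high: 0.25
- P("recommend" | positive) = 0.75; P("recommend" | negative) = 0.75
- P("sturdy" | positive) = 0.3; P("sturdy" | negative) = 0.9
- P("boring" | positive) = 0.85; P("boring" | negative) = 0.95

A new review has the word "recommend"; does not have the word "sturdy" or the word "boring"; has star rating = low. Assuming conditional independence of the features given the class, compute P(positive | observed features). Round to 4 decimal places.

0.9941

positive: 0.9 × 0.4 × 0.75 × (1−0.3) × (1−0.85) = 0.02835
negative: 0.1 × 0.45 × 0.75 × (1−0.9) × (1−0.95) = 0.00016875
P(positive | x) = 0.02835 / 0.02851875 ≈ 0.9941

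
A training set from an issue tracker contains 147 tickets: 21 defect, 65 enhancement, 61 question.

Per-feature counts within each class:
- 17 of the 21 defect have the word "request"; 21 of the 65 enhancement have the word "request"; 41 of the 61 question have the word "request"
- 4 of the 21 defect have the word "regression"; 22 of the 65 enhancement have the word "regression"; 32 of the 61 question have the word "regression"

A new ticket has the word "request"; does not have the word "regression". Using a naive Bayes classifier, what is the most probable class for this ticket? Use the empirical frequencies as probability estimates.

defect: (21/147) × (17/21) × (17/21) ≈ 0.0936184
enhancement: (65/147) × (21/65) × (43/65) ≈ 0.0945055
question: (61/147) × (41/61) × (29/61) ≈ 0.132597
Highest score → question.

question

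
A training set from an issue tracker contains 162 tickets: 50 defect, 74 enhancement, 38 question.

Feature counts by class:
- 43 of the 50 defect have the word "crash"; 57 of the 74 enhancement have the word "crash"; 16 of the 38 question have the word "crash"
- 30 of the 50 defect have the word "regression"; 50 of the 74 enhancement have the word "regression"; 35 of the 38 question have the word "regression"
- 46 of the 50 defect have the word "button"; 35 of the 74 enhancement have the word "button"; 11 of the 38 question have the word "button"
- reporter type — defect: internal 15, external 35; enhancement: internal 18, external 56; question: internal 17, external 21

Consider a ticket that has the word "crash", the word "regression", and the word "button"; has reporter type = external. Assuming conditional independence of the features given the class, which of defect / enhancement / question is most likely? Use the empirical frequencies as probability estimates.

defect: (50/162) × (43/50) × (30/50) × (46/50) × (35/50) ≈ 0.102563
enhancement: (74/162) × (57/74) × (50/74) × (35/74) × (56/74) ≈ 0.0850924
question: (38/162) × (16/38) × (35/38) × (11/38) × (21/38) ≈ 0.0145524
Highest score → defect.

defect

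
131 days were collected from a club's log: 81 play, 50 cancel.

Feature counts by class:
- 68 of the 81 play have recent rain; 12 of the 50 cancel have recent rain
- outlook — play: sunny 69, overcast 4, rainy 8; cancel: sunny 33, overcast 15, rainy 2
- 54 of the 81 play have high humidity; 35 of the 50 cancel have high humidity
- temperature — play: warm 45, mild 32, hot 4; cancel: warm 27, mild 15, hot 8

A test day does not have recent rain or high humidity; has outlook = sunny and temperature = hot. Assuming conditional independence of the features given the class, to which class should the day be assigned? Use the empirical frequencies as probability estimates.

play: (81/131) × (13/81) × (69/81) × (27/81) × (4/81) ≈ 0.00139152
cancel: (50/131) × (38/50) × (33/50) × (15/50) × (8/50) ≈ 0.00918962
Highest score → cancel.

cancel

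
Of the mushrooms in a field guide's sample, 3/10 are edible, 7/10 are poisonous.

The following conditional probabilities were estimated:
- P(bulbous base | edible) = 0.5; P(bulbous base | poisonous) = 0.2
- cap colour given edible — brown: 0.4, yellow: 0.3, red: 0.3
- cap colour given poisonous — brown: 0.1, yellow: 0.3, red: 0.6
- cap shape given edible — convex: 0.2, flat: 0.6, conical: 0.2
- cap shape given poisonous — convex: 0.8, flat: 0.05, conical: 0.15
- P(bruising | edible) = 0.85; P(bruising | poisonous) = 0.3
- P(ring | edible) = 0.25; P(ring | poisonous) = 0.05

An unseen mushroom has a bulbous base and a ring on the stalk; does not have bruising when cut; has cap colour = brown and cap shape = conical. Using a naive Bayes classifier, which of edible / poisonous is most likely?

edible

edible: 0.3 × 0.5 × 0.4 × 0.2 × (1−0.85) × 0.25 = 0.00045
poisonous: 0.7 × 0.2 × 0.1 × 0.15 × (1−0.3) × 0.05 = 0.0000735
Highest score → edible.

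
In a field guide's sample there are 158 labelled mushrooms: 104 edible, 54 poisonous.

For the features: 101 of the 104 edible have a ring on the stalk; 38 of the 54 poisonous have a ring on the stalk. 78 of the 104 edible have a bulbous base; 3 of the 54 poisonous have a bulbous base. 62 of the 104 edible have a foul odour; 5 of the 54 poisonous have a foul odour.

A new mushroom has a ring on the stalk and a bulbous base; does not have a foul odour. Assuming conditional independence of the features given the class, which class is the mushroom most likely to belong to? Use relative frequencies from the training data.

edible: (104/158) × (101/104) × (78/104) × (42/104) ≈ 0.193616
poisonous: (54/158) × (38/54) × (3/54) × (49/54) ≈ 0.0121243
Highest score → edible.

edible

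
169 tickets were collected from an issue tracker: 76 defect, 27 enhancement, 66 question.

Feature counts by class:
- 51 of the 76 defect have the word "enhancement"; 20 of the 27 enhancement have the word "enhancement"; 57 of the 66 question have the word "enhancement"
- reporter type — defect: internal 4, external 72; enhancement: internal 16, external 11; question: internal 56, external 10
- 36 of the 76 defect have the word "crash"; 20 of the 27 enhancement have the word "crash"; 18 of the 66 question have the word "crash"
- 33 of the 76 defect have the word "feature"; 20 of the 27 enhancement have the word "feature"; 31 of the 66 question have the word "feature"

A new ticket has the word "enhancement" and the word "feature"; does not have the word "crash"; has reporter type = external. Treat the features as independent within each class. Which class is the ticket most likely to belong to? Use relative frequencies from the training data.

defect: (76/169) × (51/76) × (72/76) × (40/76) × (33/76) ≈ 0.0653355
enhancement: (27/169) × (20/27) × (11/27) × (7/27) × (20/27) ≈ 0.00925918
question: (66/169) × (57/66) × (10/66) × (48/66) × (31/66) ≈ 0.0174566
Highest score → defect.

defect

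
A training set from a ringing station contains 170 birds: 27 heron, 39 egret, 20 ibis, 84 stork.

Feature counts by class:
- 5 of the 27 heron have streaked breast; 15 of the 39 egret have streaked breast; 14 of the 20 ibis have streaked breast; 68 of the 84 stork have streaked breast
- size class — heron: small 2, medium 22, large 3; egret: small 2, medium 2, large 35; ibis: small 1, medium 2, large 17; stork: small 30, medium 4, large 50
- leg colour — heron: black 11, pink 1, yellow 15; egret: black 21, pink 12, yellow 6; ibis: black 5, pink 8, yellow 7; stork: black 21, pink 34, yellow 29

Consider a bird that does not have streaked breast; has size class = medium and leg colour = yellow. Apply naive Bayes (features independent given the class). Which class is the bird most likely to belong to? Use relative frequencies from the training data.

heron

heron: (27/170) × (22/27) × (22/27) × (15/27) ≈ 0.0585815
egret: (39/170) × (24/39) × (2/39) × (6/39) ≈ 0.00111382
ibis: (20/170) × (6/20) × (2/20) × (7/20) ≈ 0.00123529
stork: (84/170) × (16/84) × (4/84) × (29/84) ≈ 0.00154729
Highest score → heron.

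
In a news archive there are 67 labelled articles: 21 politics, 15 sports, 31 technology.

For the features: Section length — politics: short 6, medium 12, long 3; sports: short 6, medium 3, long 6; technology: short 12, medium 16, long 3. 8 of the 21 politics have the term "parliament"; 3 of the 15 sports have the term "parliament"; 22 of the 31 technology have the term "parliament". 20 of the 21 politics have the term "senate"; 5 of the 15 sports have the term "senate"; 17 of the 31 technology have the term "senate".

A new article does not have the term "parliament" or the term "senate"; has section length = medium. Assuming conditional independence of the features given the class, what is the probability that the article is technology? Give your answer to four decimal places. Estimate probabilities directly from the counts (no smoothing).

0.5178

politics: (21/67) × (12/21) × (13/21) × (1/21) ≈ 0.00527972
sports: (15/67) × (3/15) × (12/15) × (10/15) ≈ 0.0238806
technology: (31/67) × (16/31) × (9/31) × (14/31) ≈ 0.0313107
P(technology | x) = 0.0313107 / 0.06047102 ≈ 0.5178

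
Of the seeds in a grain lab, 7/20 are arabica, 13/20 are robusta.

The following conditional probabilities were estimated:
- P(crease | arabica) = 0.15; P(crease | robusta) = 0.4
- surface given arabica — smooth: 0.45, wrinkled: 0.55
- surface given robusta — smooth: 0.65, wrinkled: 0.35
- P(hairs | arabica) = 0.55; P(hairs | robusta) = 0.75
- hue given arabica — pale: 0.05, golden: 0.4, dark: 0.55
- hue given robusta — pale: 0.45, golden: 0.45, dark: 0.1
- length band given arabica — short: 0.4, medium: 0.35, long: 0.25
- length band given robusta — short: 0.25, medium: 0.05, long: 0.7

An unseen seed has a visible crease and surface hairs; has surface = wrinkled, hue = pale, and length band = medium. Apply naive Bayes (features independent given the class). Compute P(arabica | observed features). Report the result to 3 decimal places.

0.153

arabica: 0.35 × 0.15 × 0.55 × 0.55 × 0.05 × 0.35 = 0.000277921875
robusta: 0.65 × 0.4 × 0.35 × 0.75 × 0.45 × 0.05 = 0.001535625
P(arabica | x) = 0.000277921875 / 0.001813546875 ≈ 0.153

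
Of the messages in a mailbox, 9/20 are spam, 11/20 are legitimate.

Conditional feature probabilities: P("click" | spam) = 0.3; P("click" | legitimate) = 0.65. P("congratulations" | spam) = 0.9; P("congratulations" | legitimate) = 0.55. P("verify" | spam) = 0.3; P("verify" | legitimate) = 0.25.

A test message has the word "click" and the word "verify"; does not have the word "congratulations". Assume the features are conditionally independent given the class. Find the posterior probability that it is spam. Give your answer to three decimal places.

0.091

spam: 0.45 × 0.3 × (1−0.9) × 0.3 = 0.00405
legitimate: 0.55 × 0.65 × (1−0.55) × 0.25 = 0.04021875
P(spam | x) = 0.00405 / 0.04426875 ≈ 0.091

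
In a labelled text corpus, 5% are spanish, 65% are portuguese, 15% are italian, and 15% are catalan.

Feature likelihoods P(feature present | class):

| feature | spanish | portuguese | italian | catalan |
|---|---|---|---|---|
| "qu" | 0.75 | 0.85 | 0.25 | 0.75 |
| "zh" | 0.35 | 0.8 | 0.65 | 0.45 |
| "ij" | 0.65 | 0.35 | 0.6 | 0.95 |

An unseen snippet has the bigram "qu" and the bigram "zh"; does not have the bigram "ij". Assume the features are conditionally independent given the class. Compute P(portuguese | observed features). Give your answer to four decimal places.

0.9445

spanish: 0.05 × 0.75 × 0.35 × (1−0.65) = 0.00459375
portuguese: 0.65 × 0.85 × 0.8 × (1−0.35) = 0.2873
italian: 0.15 × 0.25 × 0.65 × (1−0.6) = 0.00975
catalan: 0.15 × 0.75 × 0.45 × (1−0.95) = 0.00253125
P(portuguese | x) = 0.2873 / 0.304175 ≈ 0.9445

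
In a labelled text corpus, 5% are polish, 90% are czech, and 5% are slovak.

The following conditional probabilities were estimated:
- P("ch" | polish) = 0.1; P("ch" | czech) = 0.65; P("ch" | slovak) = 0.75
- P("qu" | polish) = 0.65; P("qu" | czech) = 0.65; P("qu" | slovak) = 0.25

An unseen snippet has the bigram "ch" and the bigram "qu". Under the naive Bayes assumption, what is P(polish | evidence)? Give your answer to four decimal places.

0.0083

polish: 0.05 × 0.1 × 0.65 = 0.00325
czech: 0.9 × 0.65 × 0.65 = 0.38025
slovak: 0.05 × 0.75 × 0.25 = 0.009375
P(polish | x) = 0.00325 / 0.392875 ≈ 0.0083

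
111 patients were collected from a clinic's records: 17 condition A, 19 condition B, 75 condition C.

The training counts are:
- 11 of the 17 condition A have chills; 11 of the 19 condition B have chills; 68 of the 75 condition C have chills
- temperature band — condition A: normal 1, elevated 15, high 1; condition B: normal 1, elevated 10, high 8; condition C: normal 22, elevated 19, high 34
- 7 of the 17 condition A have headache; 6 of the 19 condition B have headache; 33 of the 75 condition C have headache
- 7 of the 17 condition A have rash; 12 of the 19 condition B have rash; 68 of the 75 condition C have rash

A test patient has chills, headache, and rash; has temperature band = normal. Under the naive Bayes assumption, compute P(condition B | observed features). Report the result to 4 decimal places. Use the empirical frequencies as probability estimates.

condition A: (17/111) × (11/17) × (1/17) × (7/17) × (7/17) ≈ 0.000988369
condition B: (19/111) × (11/19) × (1/19) × (6/19) × (12/19) ≈ 0.00104026
condition C: (75/111) × (68/75) × (22/75) × (33/75) × (68/75) ≈ 0.0716882
P(condition B | x) = 0.00104026 / 0.073716829 ≈ 0.0141

0.0141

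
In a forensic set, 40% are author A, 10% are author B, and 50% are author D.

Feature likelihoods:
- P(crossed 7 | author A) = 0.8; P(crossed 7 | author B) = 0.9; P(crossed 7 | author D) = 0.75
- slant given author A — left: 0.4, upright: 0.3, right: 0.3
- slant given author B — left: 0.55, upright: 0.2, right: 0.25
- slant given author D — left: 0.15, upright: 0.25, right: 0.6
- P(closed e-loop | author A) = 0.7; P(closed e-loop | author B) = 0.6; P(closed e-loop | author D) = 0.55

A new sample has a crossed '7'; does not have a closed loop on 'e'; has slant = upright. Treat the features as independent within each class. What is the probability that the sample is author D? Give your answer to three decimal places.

author A: 0.4 × 0.8 × 0.3 × (1−0.7) = 0.0288
author B: 0.1 × 0.9 × 0.2 × (1−0.6) = 0.0072
author D: 0.5 × 0.75 × 0.25 × (1−0.55) = 0.0421875
P(author D | x) = 0.0421875 / 0.0781875 ≈ 0.540

0.540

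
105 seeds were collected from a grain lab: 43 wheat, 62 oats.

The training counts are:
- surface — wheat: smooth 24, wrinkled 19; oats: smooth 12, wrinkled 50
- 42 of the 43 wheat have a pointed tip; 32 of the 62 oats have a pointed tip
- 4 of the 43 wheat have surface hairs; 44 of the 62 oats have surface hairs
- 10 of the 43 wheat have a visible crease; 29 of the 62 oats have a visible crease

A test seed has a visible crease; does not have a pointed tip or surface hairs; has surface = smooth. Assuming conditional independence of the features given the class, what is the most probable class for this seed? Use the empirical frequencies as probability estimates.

oats

wheat: (43/105) × (24/43) × (1/43) × (39/43) × (10/43) ≈ 0.0011212
oats: (62/105) × (12/62) × (30/62) × (18/62) × (29/62) ≈ 0.00750946
Highest score → oats.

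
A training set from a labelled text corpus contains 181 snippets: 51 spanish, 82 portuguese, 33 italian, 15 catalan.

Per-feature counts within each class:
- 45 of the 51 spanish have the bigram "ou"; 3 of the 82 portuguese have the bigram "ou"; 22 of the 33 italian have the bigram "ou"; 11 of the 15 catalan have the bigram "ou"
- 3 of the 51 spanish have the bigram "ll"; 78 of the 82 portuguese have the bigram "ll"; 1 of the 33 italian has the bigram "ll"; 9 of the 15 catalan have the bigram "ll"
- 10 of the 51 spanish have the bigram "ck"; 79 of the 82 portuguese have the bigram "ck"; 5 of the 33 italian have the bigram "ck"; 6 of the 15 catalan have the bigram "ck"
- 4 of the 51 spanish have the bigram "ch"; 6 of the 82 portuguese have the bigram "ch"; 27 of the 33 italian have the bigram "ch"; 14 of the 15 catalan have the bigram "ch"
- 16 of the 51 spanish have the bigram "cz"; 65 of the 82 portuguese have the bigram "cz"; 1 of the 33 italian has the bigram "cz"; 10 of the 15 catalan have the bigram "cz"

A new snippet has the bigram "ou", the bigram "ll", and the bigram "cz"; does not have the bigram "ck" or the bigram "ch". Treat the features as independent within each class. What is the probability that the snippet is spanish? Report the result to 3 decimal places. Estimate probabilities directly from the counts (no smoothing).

spanish: (51/181) × (45/51) × (3/51) × (41/51) × (47/51) × (16/51) ≈ 0.0033992
portuguese: (82/181) × (3/82) × (78/82) × (3/82) × (76/82) × (65/82) ≈ 0.00042377
italian: (33/181) × (22/33) × (1/33) × (28/33) × (6/33) × (1/33) ≈ 0.0000172186
catalan: (15/181) × (11/15) × (9/15) × (9/15) × (1/15) × (10/15) ≈ 0.000972376
P(spanish | x) = 0.0033992 / 0.0048125646 ≈ 0.706

0.706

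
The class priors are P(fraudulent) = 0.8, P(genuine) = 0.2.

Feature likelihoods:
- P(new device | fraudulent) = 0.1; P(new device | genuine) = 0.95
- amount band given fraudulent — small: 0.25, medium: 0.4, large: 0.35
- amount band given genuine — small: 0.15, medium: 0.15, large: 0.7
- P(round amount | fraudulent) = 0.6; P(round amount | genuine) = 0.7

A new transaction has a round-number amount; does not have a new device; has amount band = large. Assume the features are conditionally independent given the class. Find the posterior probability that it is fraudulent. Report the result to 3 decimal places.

0.969

fraudulent: 0.8 × (1−0.1) × 0.35 × 0.6 = 0.1512
genuine: 0.2 × (1−0.95) × 0.7 × 0.7 = 0.0049
P(fraudulent | x) = 0.1512 / 0.1561 ≈ 0.969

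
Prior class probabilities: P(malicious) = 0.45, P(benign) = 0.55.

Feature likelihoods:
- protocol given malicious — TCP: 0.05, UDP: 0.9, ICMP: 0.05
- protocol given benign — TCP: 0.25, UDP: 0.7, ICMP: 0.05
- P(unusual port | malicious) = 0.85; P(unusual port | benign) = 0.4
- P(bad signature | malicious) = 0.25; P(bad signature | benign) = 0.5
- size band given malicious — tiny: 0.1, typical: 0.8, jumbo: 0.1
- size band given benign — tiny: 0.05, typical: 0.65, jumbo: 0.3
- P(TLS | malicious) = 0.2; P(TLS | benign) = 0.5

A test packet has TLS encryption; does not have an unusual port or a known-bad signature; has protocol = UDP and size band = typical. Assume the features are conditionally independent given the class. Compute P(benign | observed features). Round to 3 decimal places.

0.837

malicious: 0.45 × 0.9 × (1−0.85) × (1−0.25) × 0.8 × 0.2 = 0.00729
benign: 0.55 × 0.7 × (1−0.4) × (1−0.5) × 0.65 × 0.5 = 0.0375375
P(benign | x) = 0.0375375 / 0.0448275 ≈ 0.837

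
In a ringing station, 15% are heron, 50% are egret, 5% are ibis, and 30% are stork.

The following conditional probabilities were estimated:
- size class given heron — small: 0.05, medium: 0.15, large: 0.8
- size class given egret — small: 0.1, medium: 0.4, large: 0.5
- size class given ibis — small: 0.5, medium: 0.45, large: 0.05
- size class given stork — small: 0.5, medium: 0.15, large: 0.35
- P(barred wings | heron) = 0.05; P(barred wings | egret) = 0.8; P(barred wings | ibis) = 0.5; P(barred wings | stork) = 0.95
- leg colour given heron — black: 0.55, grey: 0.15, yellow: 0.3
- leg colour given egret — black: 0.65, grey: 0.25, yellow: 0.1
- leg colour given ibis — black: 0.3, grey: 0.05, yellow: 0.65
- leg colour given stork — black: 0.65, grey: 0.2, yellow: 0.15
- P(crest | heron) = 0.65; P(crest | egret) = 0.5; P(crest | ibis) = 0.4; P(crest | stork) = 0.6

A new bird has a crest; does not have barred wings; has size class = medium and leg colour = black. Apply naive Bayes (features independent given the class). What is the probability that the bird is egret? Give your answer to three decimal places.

0.568

heron: 0.15 × 0.15 × (1−0.05) × 0.55 × 0.65 = 0.0076415625
egret: 0.5 × 0.4 × (1−0.8) × 0.65 × 0.5 = 0.013
ibis: 0.05 × 0.45 × (1−0.5) × 0.3 × 0.4 = 0.00135
stork: 0.3 × 0.15 × (1−0.95) × 0.65 × 0.6 = 0.0008775
P(egret | x) = 0.013 / 0.0228690625 ≈ 0.568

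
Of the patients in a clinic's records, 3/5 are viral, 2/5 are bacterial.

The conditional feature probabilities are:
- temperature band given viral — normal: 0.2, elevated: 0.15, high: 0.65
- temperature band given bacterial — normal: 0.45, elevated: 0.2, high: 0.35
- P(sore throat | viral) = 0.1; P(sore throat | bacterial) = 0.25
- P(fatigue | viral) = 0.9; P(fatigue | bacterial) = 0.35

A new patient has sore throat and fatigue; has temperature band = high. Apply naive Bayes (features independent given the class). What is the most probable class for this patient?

viral: 0.6 × 0.65 × 0.1 × 0.9 = 0.0351
bacterial: 0.4 × 0.35 × 0.25 × 0.35 = 0.01225
Highest score → viral.

viral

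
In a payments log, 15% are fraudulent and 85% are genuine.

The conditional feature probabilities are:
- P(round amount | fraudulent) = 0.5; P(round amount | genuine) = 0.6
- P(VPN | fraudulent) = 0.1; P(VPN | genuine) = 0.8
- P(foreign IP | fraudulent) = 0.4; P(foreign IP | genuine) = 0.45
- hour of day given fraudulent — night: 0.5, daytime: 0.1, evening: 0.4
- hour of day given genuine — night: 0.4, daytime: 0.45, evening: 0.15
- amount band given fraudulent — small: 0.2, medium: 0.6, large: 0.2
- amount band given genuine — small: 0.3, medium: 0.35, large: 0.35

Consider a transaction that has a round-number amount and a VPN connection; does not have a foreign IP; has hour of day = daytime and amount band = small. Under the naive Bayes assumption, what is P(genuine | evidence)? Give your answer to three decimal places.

fraudulent: 0.15 × 0.5 × 0.1 × (1−0.4) × 0.1 × 0.2 = 0.00009
genuine: 0.85 × 0.6 × 0.8 × (1−0.45) × 0.45 × 0.3 = 0.030294
P(genuine | x) = 0.030294 / 0.030384 ≈ 0.997

0.997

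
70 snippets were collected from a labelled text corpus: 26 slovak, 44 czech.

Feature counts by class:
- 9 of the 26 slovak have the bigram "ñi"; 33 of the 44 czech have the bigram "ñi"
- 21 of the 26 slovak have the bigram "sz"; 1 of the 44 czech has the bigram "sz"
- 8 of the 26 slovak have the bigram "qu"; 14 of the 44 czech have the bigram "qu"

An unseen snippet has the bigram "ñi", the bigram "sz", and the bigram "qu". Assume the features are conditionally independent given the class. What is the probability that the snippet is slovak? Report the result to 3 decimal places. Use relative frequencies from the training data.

slovak: (26/70) × (9/26) × (21/26) × (8/26) ≈ 0.0319527
czech: (44/70) × (33/44) × (1/44) × (14/44) ≈ 0.00340909
P(slovak | x) = 0.0319527 / 0.03536179 ≈ 0.904

0.904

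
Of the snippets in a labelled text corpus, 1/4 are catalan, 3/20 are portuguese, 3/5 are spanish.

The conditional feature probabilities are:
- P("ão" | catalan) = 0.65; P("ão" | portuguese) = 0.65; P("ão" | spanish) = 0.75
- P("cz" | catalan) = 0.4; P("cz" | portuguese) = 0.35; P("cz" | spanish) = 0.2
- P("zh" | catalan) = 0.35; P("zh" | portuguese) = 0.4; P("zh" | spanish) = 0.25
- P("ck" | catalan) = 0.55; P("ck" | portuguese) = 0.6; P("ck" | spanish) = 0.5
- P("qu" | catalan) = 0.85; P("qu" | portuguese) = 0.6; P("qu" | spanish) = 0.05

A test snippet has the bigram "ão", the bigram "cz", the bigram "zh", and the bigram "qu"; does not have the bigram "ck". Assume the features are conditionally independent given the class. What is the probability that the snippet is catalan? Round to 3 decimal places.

catalan: 0.25 × 0.65 × 0.4 × 0.35 × (1−0.55) × 0.85 = 0.008701875
portuguese: 0.15 × 0.65 × 0.35 × 0.4 × (1−0.6) × 0.6 = 0.003276
spanish: 0.6 × 0.75 × 0.2 × 0.25 × (1−0.5) × 0.05 = 0.0005625
P(catalan | x) = 0.008701875 / 0.012540375 ≈ 0.694

0.694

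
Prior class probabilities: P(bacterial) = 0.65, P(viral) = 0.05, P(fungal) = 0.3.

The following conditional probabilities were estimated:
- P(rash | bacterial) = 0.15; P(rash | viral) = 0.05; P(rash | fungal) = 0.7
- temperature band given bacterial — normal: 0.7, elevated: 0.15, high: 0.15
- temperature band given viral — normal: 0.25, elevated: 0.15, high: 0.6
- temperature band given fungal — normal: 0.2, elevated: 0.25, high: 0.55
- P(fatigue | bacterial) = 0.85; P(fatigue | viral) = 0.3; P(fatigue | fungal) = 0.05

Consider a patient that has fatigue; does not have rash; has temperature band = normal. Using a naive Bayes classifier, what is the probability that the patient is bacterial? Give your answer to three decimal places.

bacterial: 0.65 × (1−0.15) × 0.7 × 0.85 = 0.3287375
viral: 0.05 × (1−0.05) × 0.25 × 0.3 = 0.0035625
fungal: 0.3 × (1−0.7) × 0.2 × 0.05 = 0.0009
P(bacterial | x) = 0.3287375 / 0.3332 ≈ 0.987

0.987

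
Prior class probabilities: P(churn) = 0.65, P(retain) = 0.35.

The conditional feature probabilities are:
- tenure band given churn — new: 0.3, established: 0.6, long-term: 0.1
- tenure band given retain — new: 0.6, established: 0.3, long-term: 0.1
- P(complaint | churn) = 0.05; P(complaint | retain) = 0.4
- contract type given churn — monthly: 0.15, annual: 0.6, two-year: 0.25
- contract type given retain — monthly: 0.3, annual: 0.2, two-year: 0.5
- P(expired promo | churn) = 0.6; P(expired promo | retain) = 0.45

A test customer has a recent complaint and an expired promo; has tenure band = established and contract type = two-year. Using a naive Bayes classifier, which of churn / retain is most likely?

retain

churn: 0.65 × 0.6 × 0.05 × 0.25 × 0.6 = 0.002925
retain: 0.35 × 0.3 × 0.4 × 0.5 × 0.45 = 0.00945
Highest score → retain.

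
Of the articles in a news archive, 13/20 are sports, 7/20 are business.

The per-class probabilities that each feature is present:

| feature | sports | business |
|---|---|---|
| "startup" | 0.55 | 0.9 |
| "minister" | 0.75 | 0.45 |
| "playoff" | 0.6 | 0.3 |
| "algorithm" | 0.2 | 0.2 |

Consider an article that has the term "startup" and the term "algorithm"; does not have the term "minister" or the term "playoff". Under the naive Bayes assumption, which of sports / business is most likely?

business

sports: 0.65 × 0.55 × (1−0.75) × (1−0.6) × 0.2 = 0.00715
business: 0.35 × 0.9 × (1−0.45) × (1−0.3) × 0.2 = 0.024255
Highest score → business.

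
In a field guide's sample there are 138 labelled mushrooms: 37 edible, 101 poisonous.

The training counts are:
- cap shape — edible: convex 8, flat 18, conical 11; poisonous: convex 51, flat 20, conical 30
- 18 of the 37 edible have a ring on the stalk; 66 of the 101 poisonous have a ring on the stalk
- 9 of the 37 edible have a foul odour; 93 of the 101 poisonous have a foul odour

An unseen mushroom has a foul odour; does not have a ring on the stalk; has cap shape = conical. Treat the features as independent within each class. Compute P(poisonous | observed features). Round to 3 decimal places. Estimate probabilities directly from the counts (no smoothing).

0.874

edible: (37/138) × (11/37) × (19/37) × (9/37) ≈ 0.00995649
poisonous: (101/138) × (30/101) × (35/101) × (93/101) ≈ 0.0693666
P(poisonous | x) = 0.0693666 / 0.07932309 ≈ 0.874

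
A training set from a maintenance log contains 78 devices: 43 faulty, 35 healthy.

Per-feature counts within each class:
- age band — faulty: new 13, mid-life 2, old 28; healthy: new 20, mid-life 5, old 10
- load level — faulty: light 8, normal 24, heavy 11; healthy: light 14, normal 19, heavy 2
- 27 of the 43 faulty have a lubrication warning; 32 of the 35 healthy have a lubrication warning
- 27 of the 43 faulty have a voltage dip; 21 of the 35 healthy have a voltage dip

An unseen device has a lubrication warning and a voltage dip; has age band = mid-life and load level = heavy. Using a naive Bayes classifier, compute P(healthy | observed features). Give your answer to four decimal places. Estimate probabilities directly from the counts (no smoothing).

faulty: (43/78) × (2/43) × (11/43) × (27/43) × (27/43) ≈ 0.00258613
healthy: (35/78) × (5/35) × (2/35) × (32/35) × (21/35) ≈ 0.00200942
P(healthy | x) = 0.00200942 / 0.00459555 ≈ 0.4373

0.4373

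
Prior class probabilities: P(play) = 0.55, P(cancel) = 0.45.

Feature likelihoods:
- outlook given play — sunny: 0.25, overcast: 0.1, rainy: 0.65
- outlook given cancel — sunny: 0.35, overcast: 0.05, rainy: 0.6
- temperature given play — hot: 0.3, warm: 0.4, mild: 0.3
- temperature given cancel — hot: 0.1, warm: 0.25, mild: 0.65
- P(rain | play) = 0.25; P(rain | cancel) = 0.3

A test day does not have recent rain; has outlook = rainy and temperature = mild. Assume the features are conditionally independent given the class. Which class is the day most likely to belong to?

cancel

play: 0.55 × 0.65 × 0.3 × (1−0.25) = 0.0804375
cancel: 0.45 × 0.6 × 0.65 × (1−0.3) = 0.12285
Highest score → cancel.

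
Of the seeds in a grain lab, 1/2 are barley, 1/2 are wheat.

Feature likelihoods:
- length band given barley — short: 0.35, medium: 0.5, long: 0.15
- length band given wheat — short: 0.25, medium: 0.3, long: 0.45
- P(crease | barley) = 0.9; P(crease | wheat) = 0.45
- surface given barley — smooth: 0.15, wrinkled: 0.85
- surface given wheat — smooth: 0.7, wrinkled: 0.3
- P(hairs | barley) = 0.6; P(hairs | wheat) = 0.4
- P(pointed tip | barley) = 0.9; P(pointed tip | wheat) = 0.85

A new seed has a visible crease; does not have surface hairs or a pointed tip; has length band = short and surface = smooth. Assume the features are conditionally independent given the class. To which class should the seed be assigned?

wheat

barley: 0.5 × 0.35 × 0.9 × 0.15 × (1−0.6) × (1−0.9) = 0.000945
wheat: 0.5 × 0.25 × 0.45 × 0.7 × (1−0.4) × (1−0.85) = 0.00354375
Highest score → wheat.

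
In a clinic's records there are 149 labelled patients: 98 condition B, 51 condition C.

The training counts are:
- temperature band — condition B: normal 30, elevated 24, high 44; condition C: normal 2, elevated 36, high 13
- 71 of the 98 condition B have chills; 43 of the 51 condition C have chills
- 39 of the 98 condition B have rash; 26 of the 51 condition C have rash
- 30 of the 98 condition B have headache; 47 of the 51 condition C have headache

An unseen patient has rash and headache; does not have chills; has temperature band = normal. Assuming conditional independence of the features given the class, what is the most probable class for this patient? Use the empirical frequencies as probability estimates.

condition B

condition B: (98/149) × (30/98) × (27/98) × (39/98) × (30/98) ≈ 0.00675782
condition C: (51/149) × (2/51) × (8/51) × (26/51) × (47/51) ≈ 0.000989223
Highest score → condition B.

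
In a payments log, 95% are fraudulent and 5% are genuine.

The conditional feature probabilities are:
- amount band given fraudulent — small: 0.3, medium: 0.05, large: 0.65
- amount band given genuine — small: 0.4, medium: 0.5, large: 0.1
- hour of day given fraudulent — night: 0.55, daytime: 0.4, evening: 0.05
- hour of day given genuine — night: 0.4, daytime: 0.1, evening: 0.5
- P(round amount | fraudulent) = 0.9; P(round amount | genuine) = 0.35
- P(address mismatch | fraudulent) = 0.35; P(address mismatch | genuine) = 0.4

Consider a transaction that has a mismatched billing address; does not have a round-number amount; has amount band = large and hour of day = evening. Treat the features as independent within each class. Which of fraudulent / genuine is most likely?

fraudulent: 0.95 × 0.65 × 0.05 × (1−0.9) × 0.35 = 0.001080625
genuine: 0.05 × 0.1 × 0.5 × (1−0.35) × 0.4 = 0.00065
Highest score → fraudulent.

fraudulent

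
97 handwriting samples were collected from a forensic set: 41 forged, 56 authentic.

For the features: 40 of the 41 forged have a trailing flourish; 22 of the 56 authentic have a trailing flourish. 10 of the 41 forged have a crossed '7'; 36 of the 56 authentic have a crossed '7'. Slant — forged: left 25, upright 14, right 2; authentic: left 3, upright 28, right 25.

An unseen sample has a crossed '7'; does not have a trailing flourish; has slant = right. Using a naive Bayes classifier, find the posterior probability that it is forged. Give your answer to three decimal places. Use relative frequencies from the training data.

forged: (41/97) × (1/41) × (10/41) × (2/41) ≈ 0.000122656
authentic: (56/97) × (34/56) × (36/56) × (25/56) ≈ 0.100594
P(forged | x) = 0.000122656 / 0.100716656 ≈ 0.001

0.001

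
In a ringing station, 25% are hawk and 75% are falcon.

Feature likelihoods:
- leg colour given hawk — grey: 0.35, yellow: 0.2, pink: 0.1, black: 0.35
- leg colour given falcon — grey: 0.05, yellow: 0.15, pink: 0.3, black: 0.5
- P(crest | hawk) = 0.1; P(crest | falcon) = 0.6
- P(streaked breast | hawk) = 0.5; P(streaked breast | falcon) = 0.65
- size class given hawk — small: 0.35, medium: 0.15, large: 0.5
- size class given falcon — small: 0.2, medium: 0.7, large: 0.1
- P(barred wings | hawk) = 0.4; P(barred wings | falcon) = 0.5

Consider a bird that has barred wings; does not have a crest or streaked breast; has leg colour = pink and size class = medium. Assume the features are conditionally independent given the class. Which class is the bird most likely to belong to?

hawk: 0.25 × 0.1 × (1−0.1) × (1−0.5) × 0.15 × 0.4 = 0.000675
falcon: 0.75 × 0.3 × (1−0.6) × (1−0.65) × 0.7 × 0.5 = 0.011025
Highest score → falcon.

falcon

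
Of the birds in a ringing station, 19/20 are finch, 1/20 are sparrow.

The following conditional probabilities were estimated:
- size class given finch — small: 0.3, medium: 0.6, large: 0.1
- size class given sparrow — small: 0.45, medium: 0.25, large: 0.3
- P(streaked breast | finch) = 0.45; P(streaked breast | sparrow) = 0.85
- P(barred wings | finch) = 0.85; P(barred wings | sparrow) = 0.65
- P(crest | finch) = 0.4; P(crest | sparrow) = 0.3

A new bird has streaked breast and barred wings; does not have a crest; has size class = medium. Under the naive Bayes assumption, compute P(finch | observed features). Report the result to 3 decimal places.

finch: 0.95 × 0.6 × 0.45 × 0.85 × (1−0.4) = 0.130815
sparrow: 0.05 × 0.25 × 0.85 × 0.65 × (1−0.3) = 0.004834375
P(finch | x) = 0.130815 / 0.135649375 ≈ 0.964

0.964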